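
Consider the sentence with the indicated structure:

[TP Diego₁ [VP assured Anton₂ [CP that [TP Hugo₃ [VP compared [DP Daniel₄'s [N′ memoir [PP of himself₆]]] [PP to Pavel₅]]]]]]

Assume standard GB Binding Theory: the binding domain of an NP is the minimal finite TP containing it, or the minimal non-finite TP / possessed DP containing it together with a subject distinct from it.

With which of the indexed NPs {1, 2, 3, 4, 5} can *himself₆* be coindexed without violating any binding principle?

*himself* is an anaphor, so Principle A applies: it must be bound in its binding domain.
Binding domain of *himself₆*: the possessed DP, whose subject is Daniel₄.
*Diego₁* c-commands the anaphor but is outside its binding domain → cannot satisfy Principle A.
*Anton₂* c-commands the anaphor but is outside its binding domain → cannot satisfy Principle A.
*Hugo₃* c-commands the anaphor but is outside its binding domain → cannot satisfy Principle A.
*Daniel₄* c-commands the anaphor within its binding domain → licit binder.
*Pavel₅* does not c-command the anaphor → cannot bind it.

{4}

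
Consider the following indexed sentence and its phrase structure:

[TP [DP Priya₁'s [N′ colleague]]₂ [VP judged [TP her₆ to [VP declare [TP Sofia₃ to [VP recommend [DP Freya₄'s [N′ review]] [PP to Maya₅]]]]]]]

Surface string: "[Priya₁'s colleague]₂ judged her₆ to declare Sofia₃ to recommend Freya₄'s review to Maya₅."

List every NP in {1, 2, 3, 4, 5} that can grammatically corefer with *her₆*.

{1}

*her* is a pronoun, so Principle B applies: it must be free in its binding domain.
Binding domain of *her₆*: the matrix TP, whose subject is [Priya₁'s colleague]₂.
*Priya₁* and the pronoun do not c-command one another → neither Principle B nor Principle C is at stake; coindexation permitted.
*[Priya₁'s colleague]₂* c-commands the pronoun within its binding domain → coindexation would violate Principle B.
*Sofia₃*: the pronoun c-commands this R-expression → coindexation would violate Principle C on *Sofia₃*.
*Freya₄*: the pronoun c-commands this R-expression → coindexation would violate Principle C on *Freya₄*.
*Maya₅*: the pronoun c-commands this R-expression → coindexation would violate Principle C on *Maya₅*.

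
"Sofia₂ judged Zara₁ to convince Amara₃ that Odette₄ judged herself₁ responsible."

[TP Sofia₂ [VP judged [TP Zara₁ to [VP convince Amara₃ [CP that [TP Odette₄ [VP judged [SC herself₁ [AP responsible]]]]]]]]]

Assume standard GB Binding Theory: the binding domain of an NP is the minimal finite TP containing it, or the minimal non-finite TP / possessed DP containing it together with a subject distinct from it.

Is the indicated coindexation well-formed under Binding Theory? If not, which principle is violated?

Principle A

The two coindexed NPs are *Zara₁* and *herself₁*.
*herself₁* is an anaphor. Principle A requires it to be bound within its binding domain — the embedded TP, whose subject is Odette₄.
Within that domain it is c-commanded by *Odette₄*, which does not share its index.
*Zara₁* does c-command the anaphor, but from outside its binding domain.
The anaphor is unbound in its domain → Principle A violation.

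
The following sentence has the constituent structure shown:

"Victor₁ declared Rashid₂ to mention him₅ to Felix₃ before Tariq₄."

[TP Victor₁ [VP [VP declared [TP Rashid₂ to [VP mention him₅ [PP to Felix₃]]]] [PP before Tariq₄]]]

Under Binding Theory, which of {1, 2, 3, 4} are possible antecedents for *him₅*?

*him* is a pronoun, so Principle B applies: it must be free in its binding domain.
Binding domain of *him₅*: the embedded TP, whose subject is Rashid₂.
*Victor₁* c-commands the pronoun but from outside its binding domain, and is not c-commanded by it → coindexation permitted.
*Rashid₂* c-commands the pronoun within its binding domain → coindexation would violate Principle B.
*Felix₃*: the pronoun c-commands this R-expression → coindexation would violate Principle C on *Felix₃*.
*Tariq₄* and the pronoun do not c-command one another → neither Principle B nor Principle C is at stake; coindexation permitted.

{1, 4}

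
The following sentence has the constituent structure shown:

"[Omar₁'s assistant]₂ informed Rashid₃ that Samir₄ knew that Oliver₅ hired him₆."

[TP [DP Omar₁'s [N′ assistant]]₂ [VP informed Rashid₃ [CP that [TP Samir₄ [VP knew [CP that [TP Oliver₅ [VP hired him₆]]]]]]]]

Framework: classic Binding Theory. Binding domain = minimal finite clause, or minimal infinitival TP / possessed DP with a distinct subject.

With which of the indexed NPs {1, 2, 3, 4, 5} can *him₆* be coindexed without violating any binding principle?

*him* is a pronoun, so Principle B applies: it must be free in its binding domain.
Binding domain of *him₆*: the embedded TP, whose subject is Oliver₅.
*Omar₁* and the pronoun do not c-command one another → neither Principle B nor Principle C is at stake; coindexation permitted.
*[Omar₁'s assistant]₂* c-commands the pronoun but from outside its binding domain, and is not c-commanded by it → coindexation permitted.
*Rashid₃* c-commands the pronoun but from outside its binding domain, and is not c-commanded by it → coindexation permitted.
*Samir₄* c-commands the pronoun but from outside its binding domain, and is not c-commanded by it → coindexation permitted.
*Oliver₅* c-commands the pronoun within its binding domain → coindexation would violate Principle B.

{1, 2, 3, 4}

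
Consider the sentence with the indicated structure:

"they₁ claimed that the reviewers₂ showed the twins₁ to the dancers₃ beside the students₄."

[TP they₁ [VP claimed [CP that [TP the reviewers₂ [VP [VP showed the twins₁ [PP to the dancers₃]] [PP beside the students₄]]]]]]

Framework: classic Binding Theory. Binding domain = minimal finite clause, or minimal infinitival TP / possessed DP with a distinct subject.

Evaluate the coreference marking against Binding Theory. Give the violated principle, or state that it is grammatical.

The two coindexed NPs are *they₁* and *the twins₁*.
*the twins₁* is an R-expression. Principle C requires it to be free everywhere.
*they₁* c-commands it and carries the same index.
The R-expression is bound → Principle C violation.

Principle C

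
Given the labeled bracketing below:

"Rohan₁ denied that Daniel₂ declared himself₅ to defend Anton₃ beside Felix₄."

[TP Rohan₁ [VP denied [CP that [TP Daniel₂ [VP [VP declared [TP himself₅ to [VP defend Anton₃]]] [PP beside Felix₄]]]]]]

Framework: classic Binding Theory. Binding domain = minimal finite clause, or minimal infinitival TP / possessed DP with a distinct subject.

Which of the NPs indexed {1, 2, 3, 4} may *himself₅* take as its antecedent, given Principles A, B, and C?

{2}

*himself* is an anaphor, so Principle A applies: it must be bound in its binding domain.
Binding domain of *himself₅*: the embedded TP, whose subject is Daniel₂.
*Rohan₁* c-commands the anaphor but is outside its binding domain → cannot satisfy Principle A.
*Daniel₂* c-commands the anaphor within its binding domain → licit binder.
*Anton₃* does not c-command the anaphor → cannot bind it.
*Felix₄* does not c-command the anaphor → cannot bind it.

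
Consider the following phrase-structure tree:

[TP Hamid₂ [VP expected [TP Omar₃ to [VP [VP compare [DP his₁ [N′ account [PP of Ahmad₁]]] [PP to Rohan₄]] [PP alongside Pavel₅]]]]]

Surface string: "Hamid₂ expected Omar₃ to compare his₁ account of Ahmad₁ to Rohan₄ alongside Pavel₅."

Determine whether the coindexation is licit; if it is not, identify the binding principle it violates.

The two coindexed NPs are *his₁* and *Ahmad₁*.
*Ahmad₁* is an R-expression. Principle C requires it to be free everywhere.
*his₁* c-commands it and carries the same index.
The R-expression is bound → Principle C violation.

Principle C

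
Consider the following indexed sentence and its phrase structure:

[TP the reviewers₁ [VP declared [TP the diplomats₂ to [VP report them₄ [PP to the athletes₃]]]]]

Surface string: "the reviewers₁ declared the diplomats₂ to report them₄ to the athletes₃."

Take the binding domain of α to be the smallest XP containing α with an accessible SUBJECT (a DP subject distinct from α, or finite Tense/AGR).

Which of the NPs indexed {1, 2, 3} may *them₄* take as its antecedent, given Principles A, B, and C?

*them* is a pronoun, so Principle B applies: it must be free in its binding domain.
Binding domain of *them₄*: the embedded TP, whose subject is the diplomats₂.
*the reviewers₁* c-commands the pronoun but from outside its binding domain, and is not c-commanded by it → coindexation permitted.
*the diplomats₂* c-commands the pronoun within its binding domain → coindexation would violate Principle B.
*the athletes₃*: the pronoun c-commands this R-expression → coindexation would violate Principle C on *the athletes₃*.

{1}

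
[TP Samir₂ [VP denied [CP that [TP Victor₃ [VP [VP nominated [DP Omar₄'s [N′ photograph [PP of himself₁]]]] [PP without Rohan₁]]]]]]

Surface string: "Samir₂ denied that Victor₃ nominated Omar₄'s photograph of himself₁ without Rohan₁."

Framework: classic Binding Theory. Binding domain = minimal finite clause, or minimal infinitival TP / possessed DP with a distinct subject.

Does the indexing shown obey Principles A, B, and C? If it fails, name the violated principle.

Principle A

The two coindexed NPs are *Rohan₁* and *himself₁*.
*himself₁* is an anaphor. Principle A requires it to be bound within its binding domain — the possessed DP, whose subject is Omar₄.
Within that domain it is c-commanded by *Omar₄*, which does not share its index.
*Rohan₁* does not c-command the anaphor at all.
The anaphor is unbound in its domain → Principle A violation.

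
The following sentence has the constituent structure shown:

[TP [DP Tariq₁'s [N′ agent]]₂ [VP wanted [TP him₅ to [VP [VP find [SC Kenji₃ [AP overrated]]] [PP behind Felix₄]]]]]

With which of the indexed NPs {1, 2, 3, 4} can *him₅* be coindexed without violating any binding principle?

{1}

*him* is a pronoun, so Principle B applies: it must be free in its binding domain.
Binding domain of *him₅*: the matrix TP, whose subject is [Tariq₁'s agent]₂.
*Tariq₁* and the pronoun do not c-command one another → neither Principle B nor Principle C is at stake; coindexation permitted.
*[Tariq₁'s agent]₂* c-commands the pronoun within its binding domain → coindexation would violate Principle B.
*Kenji₃*: the pronoun c-commands this R-expression → coindexation would violate Principle C on *Kenji₃*.
*Felix₄*: the pronoun c-commands this R-expression → coindexation would violate Principle C on *Felix₄*.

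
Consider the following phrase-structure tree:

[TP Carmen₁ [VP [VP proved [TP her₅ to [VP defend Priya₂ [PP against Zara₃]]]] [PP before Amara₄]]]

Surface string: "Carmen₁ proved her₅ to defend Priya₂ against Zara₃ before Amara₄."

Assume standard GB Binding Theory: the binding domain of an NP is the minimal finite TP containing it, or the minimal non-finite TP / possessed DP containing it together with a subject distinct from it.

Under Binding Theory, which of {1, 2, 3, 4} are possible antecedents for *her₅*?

{4}

*her* is a pronoun, so Principle B applies: it must be free in its binding domain.
Binding domain of *her₅*: the matrix TP, whose subject is Carmen₁.
*Carmen₁* c-commands the pronoun within its binding domain → coindexation would violate Principle B.
*Priya₂*: the pronoun c-commands this R-expression → coindexation would violate Principle C on *Priya₂*.
*Zara₃*: the pronoun c-commands this R-expression → coindexation would violate Principle C on *Zara₃*.
*Amara₄* and the pronoun do not c-command one another → neither Principle B nor Principle C is at stake; coindexation permitted.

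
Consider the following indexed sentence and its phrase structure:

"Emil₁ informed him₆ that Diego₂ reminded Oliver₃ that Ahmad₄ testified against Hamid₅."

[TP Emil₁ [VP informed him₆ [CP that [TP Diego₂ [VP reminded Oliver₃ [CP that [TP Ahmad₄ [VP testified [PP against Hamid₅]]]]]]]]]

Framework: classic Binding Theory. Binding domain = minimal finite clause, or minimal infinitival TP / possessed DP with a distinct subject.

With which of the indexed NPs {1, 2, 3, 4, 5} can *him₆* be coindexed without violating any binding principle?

*him* is a pronoun, so Principle B applies: it must be free in its binding domain.
Binding domain of *him₆*: the matrix TP, whose subject is Emil₁.
*Emil₁* c-commands the pronoun within its binding domain → coindexation would violate Principle B.
*Diego₂*: the pronoun c-commands this R-expression → coindexation would violate Principle C on *Diego₂*.
*Oliver₃*: the pronoun c-commands this R-expression → coindexation would violate Principle C on *Oliver₃*.
*Ahmad₄*: the pronoun c-commands this R-expression → coindexation would violate Principle C on *Ahmad₄*.
*Hamid₅*: the pronoun c-commands this R-expression → coindexation would violate Principle C on *Hamid₅*.

none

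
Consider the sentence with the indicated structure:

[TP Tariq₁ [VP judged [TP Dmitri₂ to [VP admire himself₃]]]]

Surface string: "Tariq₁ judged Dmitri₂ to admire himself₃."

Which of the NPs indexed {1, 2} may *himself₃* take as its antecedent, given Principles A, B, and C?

*himself* is an anaphor, so Principle A applies: it must be bound in its binding domain.
Binding domain of *himself₃*: the embedded TP, whose subject is Dmitri₂.
*Tariq₁* c-commands the anaphor but is outside its binding domain → cannot satisfy Principle A.
*Dmitri₂* c-commands the anaphor within its binding domain → licit binder.

{2}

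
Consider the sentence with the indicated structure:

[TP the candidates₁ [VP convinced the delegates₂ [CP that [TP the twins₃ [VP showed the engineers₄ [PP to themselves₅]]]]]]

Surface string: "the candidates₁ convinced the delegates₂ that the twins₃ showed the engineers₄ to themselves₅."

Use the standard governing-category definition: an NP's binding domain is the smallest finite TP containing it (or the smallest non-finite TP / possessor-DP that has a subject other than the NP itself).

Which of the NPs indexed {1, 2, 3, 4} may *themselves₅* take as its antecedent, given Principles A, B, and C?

*themselves* is an anaphor, so Principle A applies: it must be bound in its binding domain.
Binding domain of *themselves₅*: the embedded TP, whose subject is the twins₃.
*the candidates₁* c-commands the anaphor but is outside its binding domain → cannot satisfy Principle A.
*the delegates₂* c-commands the anaphor but is outside its binding domain → cannot satisfy Principle A.
*the twins₃* c-commands the anaphor within its binding domain → licit binder.
*the engineers₄* c-commands the anaphor within its binding domain → licit binder.

{3, 4}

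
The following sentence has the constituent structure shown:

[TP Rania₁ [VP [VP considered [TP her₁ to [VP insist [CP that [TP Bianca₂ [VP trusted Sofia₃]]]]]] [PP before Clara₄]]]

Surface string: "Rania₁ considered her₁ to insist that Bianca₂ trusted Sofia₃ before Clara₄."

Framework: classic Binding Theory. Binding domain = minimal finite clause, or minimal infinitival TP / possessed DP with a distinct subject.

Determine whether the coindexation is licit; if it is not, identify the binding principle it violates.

Principle B

The two coindexed NPs are *Rania₁* and *her₁*.
*her₁* is a pronoun. Its binding domain is the matrix TP, whose subject is Rania₁.
*Rania₁* c-commands it within that domain and carries the same index.
The pronoun is locally bound → Principle B violation.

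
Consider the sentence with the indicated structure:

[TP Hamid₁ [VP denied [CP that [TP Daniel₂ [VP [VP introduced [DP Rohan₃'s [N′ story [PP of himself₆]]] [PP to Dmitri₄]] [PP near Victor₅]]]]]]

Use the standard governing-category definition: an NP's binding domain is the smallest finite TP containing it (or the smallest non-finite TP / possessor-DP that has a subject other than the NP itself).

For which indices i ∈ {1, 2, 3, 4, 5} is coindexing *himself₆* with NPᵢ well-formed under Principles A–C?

*himself* is an anaphor, so Principle A applies: it must be bound in its binding domain.
Binding domain of *himself₆*: the possessed DP, whose subject is Rohan₃.
*Hamid₁* c-commands the anaphor but is outside its binding domain → cannot satisfy Principle A.
*Daniel₂* c-commands the anaphor but is outside its binding domain → cannot satisfy Principle A.
*Rohan₃* c-commands the anaphor within its binding domain → licit binder.
*Dmitri₄* does not c-command the anaphor → cannot bind it.
*Victor₅* does not c-command the anaphor → cannot bind it.

{3}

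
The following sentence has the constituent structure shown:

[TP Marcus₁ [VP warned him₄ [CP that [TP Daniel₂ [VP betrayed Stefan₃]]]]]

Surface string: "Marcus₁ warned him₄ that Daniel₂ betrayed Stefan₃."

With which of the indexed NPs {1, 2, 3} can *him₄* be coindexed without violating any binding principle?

none

*him* is a pronoun, so Principle B applies: it must be free in its binding domain.
Binding domain of *him₄*: the matrix TP, whose subject is Marcus₁.
*Marcus₁* c-commands the pronoun within its binding domain → coindexation would violate Principle B.
*Daniel₂*: the pronoun c-commands this R-expression → coindexation would violate Principle C on *Daniel₂*.
*Stefan₃*: the pronoun c-commands this R-expression → coindexation would violate Principle C on *Stefan₃*.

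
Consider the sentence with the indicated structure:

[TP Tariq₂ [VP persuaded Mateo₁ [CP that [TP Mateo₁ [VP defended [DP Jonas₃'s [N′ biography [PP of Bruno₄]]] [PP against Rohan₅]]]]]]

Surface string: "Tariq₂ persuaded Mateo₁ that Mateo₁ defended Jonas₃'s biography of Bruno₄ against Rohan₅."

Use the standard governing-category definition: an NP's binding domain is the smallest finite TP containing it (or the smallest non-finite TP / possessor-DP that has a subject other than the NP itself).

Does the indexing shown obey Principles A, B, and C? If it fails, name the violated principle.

The two coindexed NPs are *Mateo₁* (the lower occurrence) and *Mateo₁* (the higher occurrence).
*Mateo₁* (the lower occurrence) is an R-expression. Principle C requires it to be free everywhere.
*Mateo₁* (the higher occurrence) c-commands it and carries the same index.
The R-expression is bound → Principle C violation.

Principle C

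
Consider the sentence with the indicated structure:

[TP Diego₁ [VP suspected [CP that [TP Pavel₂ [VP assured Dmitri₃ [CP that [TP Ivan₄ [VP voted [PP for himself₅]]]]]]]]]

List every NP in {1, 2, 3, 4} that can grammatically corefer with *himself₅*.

*himself* is an anaphor, so Principle A applies: it must be bound in its binding domain.
Binding domain of *himself₅*: the embedded TP, whose subject is Ivan₄.
*Diego₁* c-commands the anaphor but is outside its binding domain → cannot satisfy Principle A.
*Pavel₂* c-commands the anaphor but is outside its binding domain → cannot satisfy Principle A.
*Dmitri₃* c-commands the anaphor but is outside its binding domain → cannot satisfy Principle A.
*Ivan₄* c-commands the anaphor within its binding domain → licit binder.

{4}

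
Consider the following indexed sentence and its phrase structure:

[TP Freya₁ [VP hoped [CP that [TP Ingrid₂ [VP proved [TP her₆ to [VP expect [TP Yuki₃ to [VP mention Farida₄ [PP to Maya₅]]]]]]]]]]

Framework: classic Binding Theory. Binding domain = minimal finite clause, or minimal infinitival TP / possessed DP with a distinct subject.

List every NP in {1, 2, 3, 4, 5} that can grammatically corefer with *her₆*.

{1}

*her* is a pronoun, so Principle B applies: it must be free in its binding domain.
Binding domain of *her₆*: the embedded TP, whose subject is Ingrid₂.
*Freya₁* c-commands the pronoun but from outside its binding domain, and is not c-commanded by it → coindexation permitted.
*Ingrid₂* c-commands the pronoun within its binding domain → coindexation would violate Principle B.
*Yuki₃*: the pronoun c-commands this R-expression → coindexation would violate Principle C on *Yuki₃*.
*Farida₄*: the pronoun c-commands this R-expression → coindexation would violate Principle C on *Farida₄*.
*Maya₅*: the pronoun c-commands this R-expression → coindexation would violate Principle C on *Maya₅*.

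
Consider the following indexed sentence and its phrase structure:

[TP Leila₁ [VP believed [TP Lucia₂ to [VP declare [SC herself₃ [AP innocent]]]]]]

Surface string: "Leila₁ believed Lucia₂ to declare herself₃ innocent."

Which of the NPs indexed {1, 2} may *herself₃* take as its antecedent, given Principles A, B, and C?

*herself* is an anaphor, so Principle A applies: it must be bound in its binding domain.
Binding domain of *herself₃*: the embedded TP, whose subject is Lucia₂.
*Leila₁* c-commands the anaphor but is outside its binding domain → cannot satisfy Principle A.
*Lucia₂* c-commands the anaphor within its binding domain → licit binder.

{2}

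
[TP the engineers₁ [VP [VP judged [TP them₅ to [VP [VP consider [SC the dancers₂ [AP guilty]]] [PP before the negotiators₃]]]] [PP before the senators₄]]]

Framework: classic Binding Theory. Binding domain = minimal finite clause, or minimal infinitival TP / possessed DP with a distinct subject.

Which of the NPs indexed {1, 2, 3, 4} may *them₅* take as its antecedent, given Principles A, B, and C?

*them* is a pronoun, so Principle B applies: it must be free in its binding domain.
Binding domain of *them₅*: the matrix TP, whose subject is the engineers₁.
*the engineers₁* c-commands the pronoun within its binding domain → coindexation would violate Principle B.
*the dancers₂*: the pronoun c-commands this R-expression → coindexation would violate Principle C on *the dancers₂*.
*the negotiators₃*: the pronoun c-commands this R-expression → coindexation would violate Principle C on *the negotiators₃*.
*the senators₄* and the pronoun do not c-command one another → neither Principle B nor Principle C is at stake; coindexation permitted.

{4}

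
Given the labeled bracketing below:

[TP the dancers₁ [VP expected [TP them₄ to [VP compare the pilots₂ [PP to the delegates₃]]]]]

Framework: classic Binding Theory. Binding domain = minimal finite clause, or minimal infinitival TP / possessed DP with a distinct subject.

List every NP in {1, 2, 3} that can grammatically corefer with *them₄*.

none

*them* is a pronoun, so Principle B applies: it must be free in its binding domain.
Binding domain of *them₄*: the matrix TP, whose subject is the dancers₁.
*the dancers₁* c-commands the pronoun within its binding domain → coindexation would violate Principle B.
*the pilots₂*: the pronoun c-commands this R-expression → coindexation would violate Principle C on *the pilots₂*.
*the delegates₃*: the pronoun c-commands this R-expression → coindexation would violate Principle C on *the delegates₃*.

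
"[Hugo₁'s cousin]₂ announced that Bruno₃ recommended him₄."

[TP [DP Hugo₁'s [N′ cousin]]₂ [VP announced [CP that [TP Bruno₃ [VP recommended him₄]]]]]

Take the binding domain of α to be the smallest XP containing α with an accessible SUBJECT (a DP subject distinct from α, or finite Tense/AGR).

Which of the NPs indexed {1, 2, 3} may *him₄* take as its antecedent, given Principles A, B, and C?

*him* is a pronoun, so Principle B applies: it must be free in its binding domain.
Binding domain of *him₄*: the embedded TP, whose subject is Bruno₃.
*Hugo₁* and the pronoun do not c-command one another → neither Principle B nor Principle C is at stake; coindexation permitted.
*[Hugo₁'s cousin]₂* c-commands the pronoun but from outside its binding domain, and is not c-commanded by it → coindexation permitted.
*Bruno₃* c-commands the pronoun within its binding domain → coindexation would violate Principle B.

{1, 2}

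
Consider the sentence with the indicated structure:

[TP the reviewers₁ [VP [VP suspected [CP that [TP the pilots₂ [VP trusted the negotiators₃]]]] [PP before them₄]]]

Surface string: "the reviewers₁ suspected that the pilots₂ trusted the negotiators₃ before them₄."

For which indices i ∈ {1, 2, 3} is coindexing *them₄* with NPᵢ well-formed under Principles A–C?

{2, 3}

*them* is a pronoun, so Principle B applies: it must be free in its binding domain.
Binding domain of *them₄*: the matrix TP, whose subject is the reviewers₁.
*the reviewers₁* c-commands the pronoun within its binding domain → coindexation would violate Principle B.
*the pilots₂* and the pronoun do not c-command one another → neither Principle B nor Principle C is at stake; coindexation permitted.
*the negotiators₃* and the pronoun do not c-command one another → neither Principle B nor Principle C is at stake; coindexation permitted.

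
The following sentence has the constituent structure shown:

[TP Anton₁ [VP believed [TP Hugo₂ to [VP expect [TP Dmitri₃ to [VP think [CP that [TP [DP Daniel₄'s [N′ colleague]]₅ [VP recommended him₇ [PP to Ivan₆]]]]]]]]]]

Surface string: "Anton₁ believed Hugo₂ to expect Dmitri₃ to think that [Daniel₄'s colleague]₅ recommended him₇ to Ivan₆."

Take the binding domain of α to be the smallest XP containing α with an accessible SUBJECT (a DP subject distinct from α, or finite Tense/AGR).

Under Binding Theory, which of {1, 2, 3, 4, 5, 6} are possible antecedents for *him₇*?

*him* is a pronoun, so Principle B applies: it must be free in its binding domain.
Binding domain of *him₇*: the embedded TP, whose subject is [Daniel₄'s colleague]₅.
*Anton₁* c-commands the pronoun but from outside its binding domain, and is not c-commanded by it → coindexation permitted.
*Hugo₂* c-commands the pronoun but from outside its binding domain, and is not c-commanded by it → coindexation permitted.
*Dmitri₃* c-commands the pronoun but from outside its binding domain, and is not c-commanded by it → coindexation permitted.
*Daniel₄* and the pronoun do not c-command one another → neither Principle B nor Principle C is at stake; coindexation permitted.
*[Daniel₄'s colleague]₅* c-commands the pronoun within its binding domain → coindexation would violate Principle B.
*Ivan₆*: the pronoun c-commands this R-expression → coindexation would violate Principle C on *Ivan₆*.

{1, 2, 3, 4}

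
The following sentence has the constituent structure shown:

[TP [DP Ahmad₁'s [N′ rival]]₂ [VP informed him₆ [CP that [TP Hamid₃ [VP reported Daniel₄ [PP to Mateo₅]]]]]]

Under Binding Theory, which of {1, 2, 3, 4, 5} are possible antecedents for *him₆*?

*him* is a pronoun, so Principle B applies: it must be free in its binding domain.
Binding domain of *him₆*: the matrix TP, whose subject is [Ahmad₁'s rival]₂.
*Ahmad₁* and the pronoun do not c-command one another → neither Principle B nor Principle C is at stake; coindexation permitted.
*[Ahmad₁'s rival]₂* c-commands the pronoun within its binding domain → coindexation would violate Principle B.
*Hamid₃*: the pronoun c-commands this R-expression → coindexation would violate Principle C on *Hamid₃*.
*Daniel₄*: the pronoun c-commands this R-expression → coindexation would violate Principle C on *Daniel₄*.
*Mateo₅*: the pronoun c-commands this R-expression → coindexation would violate Principle C on *Mateo₅*.

{1}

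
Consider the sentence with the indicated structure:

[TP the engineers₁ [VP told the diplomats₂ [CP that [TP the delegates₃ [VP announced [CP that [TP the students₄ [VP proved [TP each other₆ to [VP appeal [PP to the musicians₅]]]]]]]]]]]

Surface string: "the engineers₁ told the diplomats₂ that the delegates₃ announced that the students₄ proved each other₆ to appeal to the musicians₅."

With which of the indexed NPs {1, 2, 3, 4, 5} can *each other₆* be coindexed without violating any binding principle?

{4}

*each other* is an anaphor, so Principle A applies: it must be bound in its binding domain.
Binding domain of *each other₆*: the embedded TP, whose subject is the students₄.
*the engineers₁* c-commands the anaphor but is outside its binding domain → cannot satisfy Principle A.
*the diplomats₂* c-commands the anaphor but is outside its binding domain → cannot satisfy Principle A.
*the delegates₃* c-commands the anaphor but is outside its binding domain → cannot satisfy Principle A.
*the students₄* c-commands the anaphor within its binding domain → licit binder.
*the musicians₅* does not c-command the anaphor → cannot bind it.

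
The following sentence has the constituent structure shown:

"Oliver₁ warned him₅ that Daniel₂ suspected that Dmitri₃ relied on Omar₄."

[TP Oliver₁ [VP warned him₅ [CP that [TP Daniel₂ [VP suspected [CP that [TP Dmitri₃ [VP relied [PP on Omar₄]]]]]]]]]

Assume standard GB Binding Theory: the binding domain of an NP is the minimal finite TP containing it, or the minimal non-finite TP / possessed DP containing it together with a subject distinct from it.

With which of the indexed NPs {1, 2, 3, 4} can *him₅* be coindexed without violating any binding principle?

*him* is a pronoun, so Principle B applies: it must be free in its binding domain.
Binding domain of *him₅*: the matrix TP, whose subject is Oliver₁.
*Oliver₁* c-commands the pronoun within its binding domain → coindexation would violate Principle B.
*Daniel₂*: the pronoun c-commands this R-expression → coindexation would violate Principle C on *Daniel₂*.
*Dmitri₃*: the pronoun c-commands this R-expression → coindexation would violate Principle C on *Dmitri₃*.
*Omar₄*: the pronoun c-commands this R-expression → coindexation would violate Principle C on *Omar₄*.

none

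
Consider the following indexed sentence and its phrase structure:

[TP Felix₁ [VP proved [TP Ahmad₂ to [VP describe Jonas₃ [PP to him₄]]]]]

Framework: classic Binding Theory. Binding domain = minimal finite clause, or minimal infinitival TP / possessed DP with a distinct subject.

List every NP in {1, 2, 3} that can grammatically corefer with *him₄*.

*him* is a pronoun, so Principle B applies: it must be free in its binding domain.
Binding domain of *him₄*: the embedded TP, whose subject is Ahmad₂.
*Felix₁* c-commands the pronoun but from outside its binding domain, and is not c-commanded by it → coindexation permitted.
*Ahmad₂* c-commands the pronoun within its binding domain → coindexation would violate Principle B.
*Jonas₃* c-commands the pronoun within its binding domain → coindexation would violate Principle B.

{1}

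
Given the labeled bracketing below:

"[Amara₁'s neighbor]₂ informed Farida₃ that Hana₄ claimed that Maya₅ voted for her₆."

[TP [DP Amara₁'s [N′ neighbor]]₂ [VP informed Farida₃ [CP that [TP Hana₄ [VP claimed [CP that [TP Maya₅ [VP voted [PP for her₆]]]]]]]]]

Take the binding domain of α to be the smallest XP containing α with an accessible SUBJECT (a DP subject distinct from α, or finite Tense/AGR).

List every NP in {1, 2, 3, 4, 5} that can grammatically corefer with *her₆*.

{1, 2, 3, 4}

*her* is a pronoun, so Principle B applies: it must be free in its binding domain.
Binding domain of *her₆*: the embedded TP, whose subject is Maya₅.
*Amara₁* and the pronoun do not c-command one another → neither Principle B nor Principle C is at stake; coindexation permitted.
*[Amara₁'s neighbor]₂* c-commands the pronoun but from outside its binding domain, and is not c-commanded by it → coindexation permitted.
*Farida₃* c-commands the pronoun but from outside its binding domain, and is not c-commanded by it → coindexation permitted.
*Hana₄* c-commands the pronoun but from outside its binding domain, and is not c-commanded by it → coindexation permitted.
*Maya₅* c-commands the pronoun within its binding domain → coindexation would violate Principle B.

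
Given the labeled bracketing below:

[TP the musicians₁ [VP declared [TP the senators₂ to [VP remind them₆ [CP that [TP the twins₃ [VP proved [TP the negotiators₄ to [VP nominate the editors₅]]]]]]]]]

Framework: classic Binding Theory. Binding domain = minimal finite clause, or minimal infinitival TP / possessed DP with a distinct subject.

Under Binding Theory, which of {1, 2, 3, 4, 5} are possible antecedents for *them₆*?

*them* is a pronoun, so Principle B applies: it must be free in its binding domain.
Binding domain of *them₆*: the embedded TP, whose subject is the senators₂.
*the musicians₁* c-commands the pronoun but from outside its binding domain, and is not c-commanded by it → coindexation permitted.
*the senators₂* c-commands the pronoun within its binding domain → coindexation would violate Principle B.
*the twins₃*: the pronoun c-commands this R-expression → coindexation would violate Principle C on *the twins₃*.
*the negotiators₄*: the pronoun c-commands this R-expression → coindexation would violate Principle C on *the negotiators₄*.
*the editors₅*: the pronoun c-commands this R-expression → coindexation would violate Principle C on *the editors₅*.

{1}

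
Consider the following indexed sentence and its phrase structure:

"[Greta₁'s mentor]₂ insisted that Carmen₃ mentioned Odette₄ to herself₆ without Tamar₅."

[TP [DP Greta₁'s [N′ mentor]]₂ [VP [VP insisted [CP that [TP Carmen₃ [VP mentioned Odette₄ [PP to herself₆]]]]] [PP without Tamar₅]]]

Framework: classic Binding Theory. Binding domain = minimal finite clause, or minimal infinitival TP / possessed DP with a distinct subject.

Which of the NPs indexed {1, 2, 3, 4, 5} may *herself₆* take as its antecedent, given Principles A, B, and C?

{3, 4}

*herself* is an anaphor, so Principle A applies: it must be bound in its binding domain.
Binding domain of *herself₆*: the embedded TP, whose subject is Carmen₃.
*Greta₁* does not c-command the anaphor → cannot bind it.
*[Greta₁'s mentor]₂* c-commands the anaphor but is outside its binding domain → cannot satisfy Principle A.
*Carmen₃* c-commands the anaphor within its binding domain → licit binder.
*Odette₄* c-commands the anaphor within its binding domain → licit binder.
*Tamar₅* does not c-command the anaphor → cannot bind it.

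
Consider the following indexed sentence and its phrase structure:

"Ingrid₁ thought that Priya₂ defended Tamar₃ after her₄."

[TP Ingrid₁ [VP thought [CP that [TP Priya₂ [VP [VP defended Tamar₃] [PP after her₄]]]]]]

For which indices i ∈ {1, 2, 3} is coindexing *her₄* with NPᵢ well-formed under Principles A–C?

{1, 3}

*her* is a pronoun, so Principle B applies: it must be free in its binding domain.
Binding domain of *her₄*: the embedded TP, whose subject is Priya₂.
*Ingrid₁* c-commands the pronoun but from outside its binding domain, and is not c-commanded by it → coindexation permitted.
*Priya₂* c-commands the pronoun within its binding domain → coindexation would violate Principle B.
*Tamar₃* and the pronoun do not c-command one another → neither Principle B nor Principle C is at stake; coindexation permitted.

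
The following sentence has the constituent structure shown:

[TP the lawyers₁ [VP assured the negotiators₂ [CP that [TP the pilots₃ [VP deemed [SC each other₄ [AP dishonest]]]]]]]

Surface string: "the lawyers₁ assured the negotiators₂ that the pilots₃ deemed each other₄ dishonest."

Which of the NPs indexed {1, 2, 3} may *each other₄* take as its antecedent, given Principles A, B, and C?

{3}

*each other* is an anaphor, so Principle A applies: it must be bound in its binding domain.
Binding domain of *each other₄*: the embedded TP, whose subject is the pilots₃.
*the lawyers₁* c-commands the anaphor but is outside its binding domain → cannot satisfy Principle A.
*the negotiators₂* c-commands the anaphor but is outside its binding domain → cannot satisfy Principle A.
*the pilots₃* c-commands the anaphor within its binding domain → licit binder.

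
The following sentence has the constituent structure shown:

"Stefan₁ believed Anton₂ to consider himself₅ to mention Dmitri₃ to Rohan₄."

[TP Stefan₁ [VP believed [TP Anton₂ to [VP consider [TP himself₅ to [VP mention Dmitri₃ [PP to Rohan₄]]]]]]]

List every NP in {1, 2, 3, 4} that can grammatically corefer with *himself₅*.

{2}

*himself* is an anaphor, so Principle A applies: it must be bound in its binding domain.
Binding domain of *himself₅*: the embedded TP, whose subject is Anton₂.
*Stefan₁* c-commands the anaphor but is outside its binding domain → cannot satisfy Principle A.
*Anton₂* c-commands the anaphor within its binding domain → licit binder.
*Dmitri₃* does not c-command the anaphor → cannot bind it.
*Rohan₄* does not c-command the anaphor → cannot bind it.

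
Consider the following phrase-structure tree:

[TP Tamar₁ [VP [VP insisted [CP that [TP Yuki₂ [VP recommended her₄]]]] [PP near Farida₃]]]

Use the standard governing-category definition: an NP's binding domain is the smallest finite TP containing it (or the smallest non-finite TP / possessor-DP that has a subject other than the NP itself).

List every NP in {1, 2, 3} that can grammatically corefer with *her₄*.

{1, 3}

*her* is a pronoun, so Principle B applies: it must be free in its binding domain.
Binding domain of *her₄*: the embedded TP, whose subject is Yuki₂.
*Tamar₁* c-commands the pronoun but from outside its binding domain, and is not c-commanded by it → coindexation permitted.
*Yuki₂* c-commands the pronoun within its binding domain → coindexation would violate Principle B.
*Farida₃* and the pronoun do not c-command one another → neither Principle B nor Principle C is at stake; coindexation permitted.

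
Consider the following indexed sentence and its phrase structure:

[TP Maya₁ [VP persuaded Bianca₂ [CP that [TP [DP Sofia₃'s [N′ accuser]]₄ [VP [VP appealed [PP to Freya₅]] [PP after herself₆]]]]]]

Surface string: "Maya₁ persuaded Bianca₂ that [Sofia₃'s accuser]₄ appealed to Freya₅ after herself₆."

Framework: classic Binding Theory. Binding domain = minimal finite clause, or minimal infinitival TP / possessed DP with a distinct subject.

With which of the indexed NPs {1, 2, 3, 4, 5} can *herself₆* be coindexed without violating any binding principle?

*herself* is an anaphor, so Principle A applies: it must be bound in its binding domain.
Binding domain of *herself₆*: the embedded TP, whose subject is [Sofia₃'s accuser]₄.
*Maya₁* c-commands the anaphor but is outside its binding domain → cannot satisfy Principle A.
*Bianca₂* c-commands the anaphor but is outside its binding domain → cannot satisfy Principle A.
*Sofia₃* does not c-command the anaphor → cannot bind it.
*[Sofia₃'s accuser]₄* c-commands the anaphor within its binding domain → licit binder.
*Freya₅* does not c-command the anaphor → cannot bind it.

{4}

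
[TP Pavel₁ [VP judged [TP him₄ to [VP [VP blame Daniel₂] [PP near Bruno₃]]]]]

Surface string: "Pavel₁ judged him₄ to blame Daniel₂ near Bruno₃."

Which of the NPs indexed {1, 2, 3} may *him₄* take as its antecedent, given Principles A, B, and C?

none

*him* is a pronoun, so Principle B applies: it must be free in its binding domain.
Binding domain of *him₄*: the matrix TP, whose subject is Pavel₁.
*Pavel₁* c-commands the pronoun within its binding domain → coindexation would violate Principle B.
*Daniel₂*: the pronoun c-commands this R-expression → coindexation would violate Principle C on *Daniel₂*.
*Bruno₃*: the pronoun c-commands this R-expression → coindexation would violate Principle C on *Bruno₃*.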